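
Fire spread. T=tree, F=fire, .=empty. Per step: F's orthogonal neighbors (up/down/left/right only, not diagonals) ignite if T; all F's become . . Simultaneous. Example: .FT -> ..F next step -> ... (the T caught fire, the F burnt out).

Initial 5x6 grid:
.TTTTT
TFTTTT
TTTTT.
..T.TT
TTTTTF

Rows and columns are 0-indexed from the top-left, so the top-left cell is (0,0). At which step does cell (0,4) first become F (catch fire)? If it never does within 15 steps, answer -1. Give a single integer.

Step 1: cell (0,4)='T' (+6 fires, +2 burnt)
Step 2: cell (0,4)='T' (+6 fires, +6 burnt)
Step 3: cell (0,4)='T' (+6 fires, +6 burnt)
Step 4: cell (0,4)='F' (+3 fires, +6 burnt)
  -> target ignites at step 4
Step 5: cell (0,4)='.' (+2 fires, +3 burnt)
Step 6: cell (0,4)='.' (+0 fires, +2 burnt)
  fire out at step 6

4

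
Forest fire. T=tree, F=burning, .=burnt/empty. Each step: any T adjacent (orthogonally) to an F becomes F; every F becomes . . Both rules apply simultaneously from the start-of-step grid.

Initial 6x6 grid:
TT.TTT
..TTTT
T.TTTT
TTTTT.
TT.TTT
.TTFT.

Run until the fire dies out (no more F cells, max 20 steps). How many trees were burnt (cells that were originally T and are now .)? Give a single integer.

Step 1: +3 fires, +1 burnt (F count now 3)
Step 2: +3 fires, +3 burnt (F count now 3)
Step 3: +5 fires, +3 burnt (F count now 5)
Step 4: +5 fires, +5 burnt (F count now 5)
Step 5: +5 fires, +5 burnt (F count now 5)
Step 6: +3 fires, +5 burnt (F count now 3)
Step 7: +1 fires, +3 burnt (F count now 1)
Step 8: +0 fires, +1 burnt (F count now 0)
Fire out after step 8
Initially T: 27, now '.': 34
Total burnt (originally-T cells now '.'): 25

Answer: 25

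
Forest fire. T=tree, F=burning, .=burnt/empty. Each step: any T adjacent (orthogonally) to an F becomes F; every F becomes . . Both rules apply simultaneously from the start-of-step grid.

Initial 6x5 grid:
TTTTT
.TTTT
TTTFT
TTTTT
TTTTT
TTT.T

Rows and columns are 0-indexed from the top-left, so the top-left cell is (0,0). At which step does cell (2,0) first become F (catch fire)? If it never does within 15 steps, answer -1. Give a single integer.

Step 1: cell (2,0)='T' (+4 fires, +1 burnt)
Step 2: cell (2,0)='T' (+7 fires, +4 burnt)
Step 3: cell (2,0)='F' (+7 fires, +7 burnt)
  -> target ignites at step 3
Step 4: cell (2,0)='.' (+5 fires, +7 burnt)
Step 5: cell (2,0)='.' (+3 fires, +5 burnt)
Step 6: cell (2,0)='.' (+1 fires, +3 burnt)
Step 7: cell (2,0)='.' (+0 fires, +1 burnt)
  fire out at step 7

3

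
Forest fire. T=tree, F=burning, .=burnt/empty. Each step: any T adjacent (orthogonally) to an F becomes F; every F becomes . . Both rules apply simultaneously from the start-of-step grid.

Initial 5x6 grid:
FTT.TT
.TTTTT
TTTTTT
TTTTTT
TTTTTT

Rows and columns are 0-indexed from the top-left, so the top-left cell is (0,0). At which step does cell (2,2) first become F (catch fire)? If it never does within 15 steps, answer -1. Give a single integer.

Step 1: cell (2,2)='T' (+1 fires, +1 burnt)
Step 2: cell (2,2)='T' (+2 fires, +1 burnt)
Step 3: cell (2,2)='T' (+2 fires, +2 burnt)
Step 4: cell (2,2)='F' (+4 fires, +2 burnt)
  -> target ignites at step 4
Step 5: cell (2,2)='.' (+5 fires, +4 burnt)
Step 6: cell (2,2)='.' (+6 fires, +5 burnt)
Step 7: cell (2,2)='.' (+4 fires, +6 burnt)
Step 8: cell (2,2)='.' (+2 fires, +4 burnt)
Step 9: cell (2,2)='.' (+1 fires, +2 burnt)
Step 10: cell (2,2)='.' (+0 fires, +1 burnt)
  fire out at step 10

4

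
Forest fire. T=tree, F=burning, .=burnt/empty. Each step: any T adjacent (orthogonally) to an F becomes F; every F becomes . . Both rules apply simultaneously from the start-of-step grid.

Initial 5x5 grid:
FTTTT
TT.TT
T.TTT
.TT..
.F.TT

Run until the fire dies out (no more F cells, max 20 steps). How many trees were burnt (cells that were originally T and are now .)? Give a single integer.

Answer: 14

Derivation:
Step 1: +3 fires, +2 burnt (F count now 3)
Step 2: +4 fires, +3 burnt (F count now 4)
Step 3: +2 fires, +4 burnt (F count now 2)
Step 4: +3 fires, +2 burnt (F count now 3)
Step 5: +2 fires, +3 burnt (F count now 2)
Step 6: +0 fires, +2 burnt (F count now 0)
Fire out after step 6
Initially T: 16, now '.': 23
Total burnt (originally-T cells now '.'): 14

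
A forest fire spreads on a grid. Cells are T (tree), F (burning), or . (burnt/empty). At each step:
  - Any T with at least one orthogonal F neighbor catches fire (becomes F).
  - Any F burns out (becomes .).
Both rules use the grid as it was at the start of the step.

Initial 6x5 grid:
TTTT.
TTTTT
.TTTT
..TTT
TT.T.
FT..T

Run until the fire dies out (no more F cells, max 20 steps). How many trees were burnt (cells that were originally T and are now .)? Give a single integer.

Answer: 3

Derivation:
Step 1: +2 fires, +1 burnt (F count now 2)
Step 2: +1 fires, +2 burnt (F count now 1)
Step 3: +0 fires, +1 burnt (F count now 0)
Fire out after step 3
Initially T: 21, now '.': 12
Total burnt (originally-T cells now '.'): 3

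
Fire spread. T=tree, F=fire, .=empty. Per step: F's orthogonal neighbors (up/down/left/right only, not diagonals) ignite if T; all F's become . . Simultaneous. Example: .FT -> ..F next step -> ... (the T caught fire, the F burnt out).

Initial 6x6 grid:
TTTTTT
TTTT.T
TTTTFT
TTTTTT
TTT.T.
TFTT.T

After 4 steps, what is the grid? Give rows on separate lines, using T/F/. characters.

Step 1: 6 trees catch fire, 2 burn out
  TTTTTT
  TTTT.T
  TTTF.F
  TTTTFT
  TFT.T.
  F.FT.T
Step 2: 10 trees catch fire, 6 burn out
  TTTTTT
  TTTF.F
  TTF...
  TFTF.F
  F.F.F.
  ...F.T
Step 3: 6 trees catch fire, 10 burn out
  TTTFTF
  TTF...
  TF....
  F.F...
  ......
  .....T
Step 4: 4 trees catch fire, 6 burn out
  TTF.F.
  TF....
  F.....
  ......
  ......
  .....T

TTF.F.
TF....
F.....
......
......
.....T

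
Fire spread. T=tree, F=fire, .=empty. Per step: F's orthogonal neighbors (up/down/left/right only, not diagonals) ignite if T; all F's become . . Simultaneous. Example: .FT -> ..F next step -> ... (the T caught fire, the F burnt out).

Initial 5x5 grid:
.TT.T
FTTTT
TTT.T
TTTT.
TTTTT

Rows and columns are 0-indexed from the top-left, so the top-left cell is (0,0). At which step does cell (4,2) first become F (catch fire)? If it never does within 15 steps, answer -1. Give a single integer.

Step 1: cell (4,2)='T' (+2 fires, +1 burnt)
Step 2: cell (4,2)='T' (+4 fires, +2 burnt)
Step 3: cell (4,2)='T' (+5 fires, +4 burnt)
Step 4: cell (4,2)='T' (+3 fires, +5 burnt)
Step 5: cell (4,2)='F' (+4 fires, +3 burnt)
  -> target ignites at step 5
Step 6: cell (4,2)='.' (+1 fires, +4 burnt)
Step 7: cell (4,2)='.' (+1 fires, +1 burnt)
Step 8: cell (4,2)='.' (+0 fires, +1 burnt)
  fire out at step 8

5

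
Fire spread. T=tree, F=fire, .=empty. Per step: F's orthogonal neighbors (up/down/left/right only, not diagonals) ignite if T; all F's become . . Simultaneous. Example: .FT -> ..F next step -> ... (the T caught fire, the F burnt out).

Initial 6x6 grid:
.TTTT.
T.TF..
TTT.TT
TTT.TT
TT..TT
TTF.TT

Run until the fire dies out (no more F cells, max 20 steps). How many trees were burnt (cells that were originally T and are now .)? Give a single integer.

Answer: 16

Derivation:
Step 1: +3 fires, +2 burnt (F count now 3)
Step 2: +5 fires, +3 burnt (F count now 5)
Step 3: +5 fires, +5 burnt (F count now 5)
Step 4: +2 fires, +5 burnt (F count now 2)
Step 5: +1 fires, +2 burnt (F count now 1)
Step 6: +0 fires, +1 burnt (F count now 0)
Fire out after step 6
Initially T: 24, now '.': 28
Total burnt (originally-T cells now '.'): 16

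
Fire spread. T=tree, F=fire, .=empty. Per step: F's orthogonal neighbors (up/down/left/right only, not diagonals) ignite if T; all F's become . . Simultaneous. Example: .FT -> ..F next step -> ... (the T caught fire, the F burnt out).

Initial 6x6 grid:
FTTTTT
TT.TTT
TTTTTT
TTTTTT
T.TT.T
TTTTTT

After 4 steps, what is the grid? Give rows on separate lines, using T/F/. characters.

Step 1: 2 trees catch fire, 1 burn out
  .FTTTT
  FT.TTT
  TTTTTT
  TTTTTT
  T.TT.T
  TTTTTT
Step 2: 3 trees catch fire, 2 burn out
  ..FTTT
  .F.TTT
  FTTTTT
  TTTTTT
  T.TT.T
  TTTTTT
Step 3: 3 trees catch fire, 3 burn out
  ...FTT
  ...TTT
  .FTTTT
  FTTTTT
  T.TT.T
  TTTTTT
Step 4: 5 trees catch fire, 3 burn out
  ....FT
  ...FTT
  ..FTTT
  .FTTTT
  F.TT.T
  TTTTTT

....FT
...FTT
..FTTT
.FTTTT
F.TT.T
TTTTTT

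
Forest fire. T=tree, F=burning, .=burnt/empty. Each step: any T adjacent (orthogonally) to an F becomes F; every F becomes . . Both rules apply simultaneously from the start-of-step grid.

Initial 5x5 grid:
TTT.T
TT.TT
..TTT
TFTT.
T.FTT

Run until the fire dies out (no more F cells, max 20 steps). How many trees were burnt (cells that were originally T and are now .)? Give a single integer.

Answer: 12

Derivation:
Step 1: +3 fires, +2 burnt (F count now 3)
Step 2: +4 fires, +3 burnt (F count now 4)
Step 3: +1 fires, +4 burnt (F count now 1)
Step 4: +2 fires, +1 burnt (F count now 2)
Step 5: +1 fires, +2 burnt (F count now 1)
Step 6: +1 fires, +1 burnt (F count now 1)
Step 7: +0 fires, +1 burnt (F count now 0)
Fire out after step 7
Initially T: 17, now '.': 20
Total burnt (originally-T cells now '.'): 12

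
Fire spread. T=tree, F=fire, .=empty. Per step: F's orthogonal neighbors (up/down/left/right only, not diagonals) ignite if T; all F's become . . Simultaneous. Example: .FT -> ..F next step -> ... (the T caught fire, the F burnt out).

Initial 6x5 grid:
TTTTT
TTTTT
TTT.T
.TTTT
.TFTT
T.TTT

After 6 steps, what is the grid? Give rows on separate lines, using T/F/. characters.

Step 1: 4 trees catch fire, 1 burn out
  TTTTT
  TTTTT
  TTT.T
  .TFTT
  .F.FT
  T.FTT
Step 2: 5 trees catch fire, 4 burn out
  TTTTT
  TTTTT
  TTF.T
  .F.FT
  ....F
  T..FT
Step 3: 4 trees catch fire, 5 burn out
  TTTTT
  TTFTT
  TF..T
  ....F
  .....
  T...F
Step 4: 5 trees catch fire, 4 burn out
  TTFTT
  TF.FT
  F...F
  .....
  .....
  T....
Step 5: 4 trees catch fire, 5 burn out
  TF.FT
  F...F
  .....
  .....
  .....
  T....
Step 6: 2 trees catch fire, 4 burn out
  F...F
  .....
  .....
  .....
  .....
  T....

F...F
.....
.....
.....
.....
T....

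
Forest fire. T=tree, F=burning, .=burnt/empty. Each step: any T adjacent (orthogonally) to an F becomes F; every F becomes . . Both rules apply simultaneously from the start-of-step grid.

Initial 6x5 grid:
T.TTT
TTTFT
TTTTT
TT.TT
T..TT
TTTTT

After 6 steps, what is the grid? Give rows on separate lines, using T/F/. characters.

Step 1: 4 trees catch fire, 1 burn out
  T.TFT
  TTF.F
  TTTFT
  TT.TT
  T..TT
  TTTTT
Step 2: 6 trees catch fire, 4 burn out
  T.F.F
  TF...
  TTF.F
  TT.FT
  T..TT
  TTTTT
Step 3: 4 trees catch fire, 6 burn out
  T....
  F....
  TF...
  TT..F
  T..FT
  TTTTT
Step 4: 5 trees catch fire, 4 burn out
  F....
  .....
  F....
  TF...
  T...F
  TTTFT
Step 5: 3 trees catch fire, 5 burn out
  .....
  .....
  .....
  F....
  T....
  TTF.F
Step 6: 2 trees catch fire, 3 burn out
  .....
  .....
  .....
  .....
  F....
  TF...

.....
.....
.....
.....
F....
TF...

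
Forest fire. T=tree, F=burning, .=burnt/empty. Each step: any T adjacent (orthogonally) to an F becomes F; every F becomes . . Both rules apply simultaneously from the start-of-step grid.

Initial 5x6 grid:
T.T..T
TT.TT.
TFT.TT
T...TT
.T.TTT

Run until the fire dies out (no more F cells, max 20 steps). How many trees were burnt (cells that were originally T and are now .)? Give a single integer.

Answer: 6

Derivation:
Step 1: +3 fires, +1 burnt (F count now 3)
Step 2: +2 fires, +3 burnt (F count now 2)
Step 3: +1 fires, +2 burnt (F count now 1)
Step 4: +0 fires, +1 burnt (F count now 0)
Fire out after step 4
Initially T: 18, now '.': 18
Total burnt (originally-T cells now '.'): 6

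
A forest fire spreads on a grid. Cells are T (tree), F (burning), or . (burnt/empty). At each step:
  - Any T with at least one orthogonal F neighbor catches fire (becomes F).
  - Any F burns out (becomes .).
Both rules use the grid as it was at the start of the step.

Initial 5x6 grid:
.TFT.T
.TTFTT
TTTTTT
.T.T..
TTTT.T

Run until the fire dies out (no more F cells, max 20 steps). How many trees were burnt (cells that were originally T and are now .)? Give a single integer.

Answer: 19

Derivation:
Step 1: +5 fires, +2 burnt (F count now 5)
Step 2: +5 fires, +5 burnt (F count now 5)
Step 3: +4 fires, +5 burnt (F count now 4)
Step 4: +3 fires, +4 burnt (F count now 3)
Step 5: +1 fires, +3 burnt (F count now 1)
Step 6: +1 fires, +1 burnt (F count now 1)
Step 7: +0 fires, +1 burnt (F count now 0)
Fire out after step 7
Initially T: 20, now '.': 29
Total burnt (originally-T cells now '.'): 19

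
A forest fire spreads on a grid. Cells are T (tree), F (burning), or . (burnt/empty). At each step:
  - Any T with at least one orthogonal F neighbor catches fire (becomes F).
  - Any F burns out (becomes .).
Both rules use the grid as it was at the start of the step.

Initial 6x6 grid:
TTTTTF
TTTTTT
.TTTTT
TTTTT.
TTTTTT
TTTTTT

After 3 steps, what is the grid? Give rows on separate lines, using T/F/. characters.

Step 1: 2 trees catch fire, 1 burn out
  TTTTF.
  TTTTTF
  .TTTTT
  TTTTT.
  TTTTTT
  TTTTTT
Step 2: 3 trees catch fire, 2 burn out
  TTTF..
  TTTTF.
  .TTTTF
  TTTTT.
  TTTTTT
  TTTTTT
Step 3: 3 trees catch fire, 3 burn out
  TTF...
  TTTF..
  .TTTF.
  TTTTT.
  TTTTTT
  TTTTTT

TTF...
TTTF..
.TTTF.
TTTTT.
TTTTTT
TTTTTT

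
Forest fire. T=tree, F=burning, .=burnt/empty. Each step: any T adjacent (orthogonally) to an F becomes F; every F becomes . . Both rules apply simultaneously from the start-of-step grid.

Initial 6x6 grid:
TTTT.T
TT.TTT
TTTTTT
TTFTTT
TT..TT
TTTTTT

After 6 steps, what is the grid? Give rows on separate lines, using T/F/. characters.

Step 1: 3 trees catch fire, 1 burn out
  TTTT.T
  TT.TTT
  TTFTTT
  TF.FTT
  TT..TT
  TTTTTT
Step 2: 5 trees catch fire, 3 burn out
  TTTT.T
  TT.TTT
  TF.FTT
  F...FT
  TF..TT
  TTTTTT
Step 3: 8 trees catch fire, 5 burn out
  TTTT.T
  TF.FTT
  F...FT
  .....F
  F...FT
  TFTTTT
Step 4: 9 trees catch fire, 8 burn out
  TFTF.T
  F...FT
  .....F
  ......
  .....F
  F.FTFT
Step 5: 5 trees catch fire, 9 burn out
  F.F..T
  .....F
  ......
  ......
  ......
  ...F.F
Step 6: 1 trees catch fire, 5 burn out
  .....F
  ......
  ......
  ......
  ......
  ......

.....F
......
......
......
......
......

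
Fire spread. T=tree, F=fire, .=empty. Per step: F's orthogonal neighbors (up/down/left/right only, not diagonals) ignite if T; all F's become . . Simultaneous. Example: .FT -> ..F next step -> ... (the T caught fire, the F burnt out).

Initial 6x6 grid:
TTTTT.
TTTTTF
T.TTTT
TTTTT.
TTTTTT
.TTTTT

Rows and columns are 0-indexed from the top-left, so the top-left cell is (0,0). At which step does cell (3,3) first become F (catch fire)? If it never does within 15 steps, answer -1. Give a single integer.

Step 1: cell (3,3)='T' (+2 fires, +1 burnt)
Step 2: cell (3,3)='T' (+3 fires, +2 burnt)
Step 3: cell (3,3)='T' (+4 fires, +3 burnt)
Step 4: cell (3,3)='F' (+5 fires, +4 burnt)
  -> target ignites at step 4
Step 5: cell (3,3)='.' (+6 fires, +5 burnt)
Step 6: cell (3,3)='.' (+6 fires, +6 burnt)
Step 7: cell (3,3)='.' (+3 fires, +6 burnt)
Step 8: cell (3,3)='.' (+2 fires, +3 burnt)
Step 9: cell (3,3)='.' (+0 fires, +2 burnt)
  fire out at step 9

4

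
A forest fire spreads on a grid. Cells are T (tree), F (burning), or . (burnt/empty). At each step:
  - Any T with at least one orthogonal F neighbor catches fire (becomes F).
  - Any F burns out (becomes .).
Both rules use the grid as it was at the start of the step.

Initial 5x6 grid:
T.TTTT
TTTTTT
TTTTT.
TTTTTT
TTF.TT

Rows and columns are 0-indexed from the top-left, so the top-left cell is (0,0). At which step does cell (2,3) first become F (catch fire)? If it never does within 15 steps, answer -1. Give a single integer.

Step 1: cell (2,3)='T' (+2 fires, +1 burnt)
Step 2: cell (2,3)='T' (+4 fires, +2 burnt)
Step 3: cell (2,3)='F' (+5 fires, +4 burnt)
  -> target ignites at step 3
Step 4: cell (2,3)='.' (+7 fires, +5 burnt)
Step 5: cell (2,3)='.' (+4 fires, +7 burnt)
Step 6: cell (2,3)='.' (+3 fires, +4 burnt)
Step 7: cell (2,3)='.' (+1 fires, +3 burnt)
Step 8: cell (2,3)='.' (+0 fires, +1 burnt)
  fire out at step 8

3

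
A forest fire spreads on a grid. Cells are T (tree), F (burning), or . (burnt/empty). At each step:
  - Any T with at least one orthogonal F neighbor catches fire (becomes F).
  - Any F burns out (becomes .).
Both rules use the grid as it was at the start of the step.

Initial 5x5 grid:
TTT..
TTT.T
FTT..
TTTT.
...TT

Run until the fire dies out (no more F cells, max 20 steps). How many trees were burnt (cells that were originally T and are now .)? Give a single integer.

Answer: 14

Derivation:
Step 1: +3 fires, +1 burnt (F count now 3)
Step 2: +4 fires, +3 burnt (F count now 4)
Step 3: +3 fires, +4 burnt (F count now 3)
Step 4: +2 fires, +3 burnt (F count now 2)
Step 5: +1 fires, +2 burnt (F count now 1)
Step 6: +1 fires, +1 burnt (F count now 1)
Step 7: +0 fires, +1 burnt (F count now 0)
Fire out after step 7
Initially T: 15, now '.': 24
Total burnt (originally-T cells now '.'): 14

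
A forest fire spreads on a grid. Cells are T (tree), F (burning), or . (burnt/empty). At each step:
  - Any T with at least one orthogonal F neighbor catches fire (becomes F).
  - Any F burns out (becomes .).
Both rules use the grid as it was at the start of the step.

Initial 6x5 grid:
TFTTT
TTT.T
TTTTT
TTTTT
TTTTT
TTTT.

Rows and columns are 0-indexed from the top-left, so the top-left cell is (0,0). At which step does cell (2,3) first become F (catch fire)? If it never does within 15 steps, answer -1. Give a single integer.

Step 1: cell (2,3)='T' (+3 fires, +1 burnt)
Step 2: cell (2,3)='T' (+4 fires, +3 burnt)
Step 3: cell (2,3)='T' (+4 fires, +4 burnt)
Step 4: cell (2,3)='F' (+5 fires, +4 burnt)
  -> target ignites at step 4
Step 5: cell (2,3)='.' (+5 fires, +5 burnt)
Step 6: cell (2,3)='.' (+4 fires, +5 burnt)
Step 7: cell (2,3)='.' (+2 fires, +4 burnt)
Step 8: cell (2,3)='.' (+0 fires, +2 burnt)
  fire out at step 8

4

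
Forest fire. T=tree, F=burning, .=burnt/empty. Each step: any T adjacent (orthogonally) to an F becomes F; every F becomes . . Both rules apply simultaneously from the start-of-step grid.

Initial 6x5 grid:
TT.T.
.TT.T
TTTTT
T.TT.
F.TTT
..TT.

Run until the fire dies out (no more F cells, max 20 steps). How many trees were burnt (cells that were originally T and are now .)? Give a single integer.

Step 1: +1 fires, +1 burnt (F count now 1)
Step 2: +1 fires, +1 burnt (F count now 1)
Step 3: +1 fires, +1 burnt (F count now 1)
Step 4: +2 fires, +1 burnt (F count now 2)
Step 5: +4 fires, +2 burnt (F count now 4)
Step 6: +4 fires, +4 burnt (F count now 4)
Step 7: +3 fires, +4 burnt (F count now 3)
Step 8: +2 fires, +3 burnt (F count now 2)
Step 9: +0 fires, +2 burnt (F count now 0)
Fire out after step 9
Initially T: 19, now '.': 29
Total burnt (originally-T cells now '.'): 18

Answer: 18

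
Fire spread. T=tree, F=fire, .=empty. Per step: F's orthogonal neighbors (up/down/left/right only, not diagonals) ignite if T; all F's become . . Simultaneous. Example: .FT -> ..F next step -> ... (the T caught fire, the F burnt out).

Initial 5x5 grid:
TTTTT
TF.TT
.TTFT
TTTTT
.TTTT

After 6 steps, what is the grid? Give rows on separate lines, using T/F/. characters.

Step 1: 7 trees catch fire, 2 burn out
  TFTTT
  F..FT
  .FF.F
  TTTFT
  .TTTT
Step 2: 8 trees catch fire, 7 burn out
  F.FFT
  ....F
  .....
  TFF.F
  .TTFT
Step 3: 5 trees catch fire, 8 burn out
  ....F
  .....
  .....
  F....
  .FF.F
Step 4: 0 trees catch fire, 5 burn out
  .....
  .....
  .....
  .....
  .....
Step 5: 0 trees catch fire, 0 burn out
  .....
  .....
  .....
  .....
  .....
Step 6: 0 trees catch fire, 0 burn out
  .....
  .....
  .....
  .....
  .....

.....
.....
.....
.....
.....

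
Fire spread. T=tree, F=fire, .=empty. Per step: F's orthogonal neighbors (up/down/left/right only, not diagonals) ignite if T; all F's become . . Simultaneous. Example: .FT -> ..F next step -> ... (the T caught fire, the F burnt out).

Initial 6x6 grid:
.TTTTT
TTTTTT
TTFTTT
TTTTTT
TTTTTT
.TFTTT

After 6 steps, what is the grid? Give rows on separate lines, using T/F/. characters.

Step 1: 7 trees catch fire, 2 burn out
  .TTTTT
  TTFTTT
  TF.FTT
  TTFTTT
  TTFTTT
  .F.FTT
Step 2: 10 trees catch fire, 7 burn out
  .TFTTT
  TF.FTT
  F...FT
  TF.FTT
  TF.FTT
  ....FT
Step 3: 10 trees catch fire, 10 burn out
  .F.FTT
  F...FT
  .....F
  F...FT
  F...FT
  .....F
Step 4: 4 trees catch fire, 10 burn out
  ....FT
  .....F
  ......
  .....F
  .....F
  ......
Step 5: 1 trees catch fire, 4 burn out
  .....F
  ......
  ......
  ......
  ......
  ......
Step 6: 0 trees catch fire, 1 burn out
  ......
  ......
  ......
  ......
  ......
  ......

......
......
......
......
......
......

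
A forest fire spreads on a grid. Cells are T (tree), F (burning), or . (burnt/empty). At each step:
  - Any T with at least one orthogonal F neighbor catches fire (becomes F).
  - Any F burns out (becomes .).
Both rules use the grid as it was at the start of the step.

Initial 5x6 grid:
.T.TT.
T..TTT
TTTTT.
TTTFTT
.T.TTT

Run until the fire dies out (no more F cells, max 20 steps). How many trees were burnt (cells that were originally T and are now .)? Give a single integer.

Answer: 20

Derivation:
Step 1: +4 fires, +1 burnt (F count now 4)
Step 2: +6 fires, +4 burnt (F count now 6)
Step 3: +6 fires, +6 burnt (F count now 6)
Step 4: +3 fires, +6 burnt (F count now 3)
Step 5: +1 fires, +3 burnt (F count now 1)
Step 6: +0 fires, +1 burnt (F count now 0)
Fire out after step 6
Initially T: 21, now '.': 29
Total burnt (originally-T cells now '.'): 20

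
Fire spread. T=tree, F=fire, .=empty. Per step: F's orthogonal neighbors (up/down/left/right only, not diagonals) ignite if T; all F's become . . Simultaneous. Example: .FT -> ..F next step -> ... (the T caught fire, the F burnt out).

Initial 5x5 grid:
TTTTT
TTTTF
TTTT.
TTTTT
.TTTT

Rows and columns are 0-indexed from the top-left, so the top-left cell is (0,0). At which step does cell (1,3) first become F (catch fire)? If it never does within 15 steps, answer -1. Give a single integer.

Step 1: cell (1,3)='F' (+2 fires, +1 burnt)
  -> target ignites at step 1
Step 2: cell (1,3)='.' (+3 fires, +2 burnt)
Step 3: cell (1,3)='.' (+4 fires, +3 burnt)
Step 4: cell (1,3)='.' (+6 fires, +4 burnt)
Step 5: cell (1,3)='.' (+5 fires, +6 burnt)
Step 6: cell (1,3)='.' (+2 fires, +5 burnt)
Step 7: cell (1,3)='.' (+0 fires, +2 burnt)
  fire out at step 7

1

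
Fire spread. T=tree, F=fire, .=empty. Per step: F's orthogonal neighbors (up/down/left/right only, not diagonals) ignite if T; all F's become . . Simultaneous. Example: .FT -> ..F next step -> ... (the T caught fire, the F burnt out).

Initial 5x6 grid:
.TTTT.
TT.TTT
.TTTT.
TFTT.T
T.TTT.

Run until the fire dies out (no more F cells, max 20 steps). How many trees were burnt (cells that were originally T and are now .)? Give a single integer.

Answer: 20

Derivation:
Step 1: +3 fires, +1 burnt (F count now 3)
Step 2: +5 fires, +3 burnt (F count now 5)
Step 3: +4 fires, +5 burnt (F count now 4)
Step 4: +4 fires, +4 burnt (F count now 4)
Step 5: +2 fires, +4 burnt (F count now 2)
Step 6: +2 fires, +2 burnt (F count now 2)
Step 7: +0 fires, +2 burnt (F count now 0)
Fire out after step 7
Initially T: 21, now '.': 29
Total burnt (originally-T cells now '.'): 20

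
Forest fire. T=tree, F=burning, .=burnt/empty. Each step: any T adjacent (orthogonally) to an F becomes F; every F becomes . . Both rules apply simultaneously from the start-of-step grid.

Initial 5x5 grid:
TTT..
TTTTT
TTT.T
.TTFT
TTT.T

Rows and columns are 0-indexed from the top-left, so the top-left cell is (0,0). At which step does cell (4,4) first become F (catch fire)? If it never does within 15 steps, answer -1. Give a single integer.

Step 1: cell (4,4)='T' (+2 fires, +1 burnt)
Step 2: cell (4,4)='F' (+5 fires, +2 burnt)
  -> target ignites at step 2
Step 3: cell (4,4)='.' (+4 fires, +5 burnt)
Step 4: cell (4,4)='.' (+5 fires, +4 burnt)
Step 5: cell (4,4)='.' (+2 fires, +5 burnt)
Step 6: cell (4,4)='.' (+1 fires, +2 burnt)
Step 7: cell (4,4)='.' (+0 fires, +1 burnt)
  fire out at step 7

2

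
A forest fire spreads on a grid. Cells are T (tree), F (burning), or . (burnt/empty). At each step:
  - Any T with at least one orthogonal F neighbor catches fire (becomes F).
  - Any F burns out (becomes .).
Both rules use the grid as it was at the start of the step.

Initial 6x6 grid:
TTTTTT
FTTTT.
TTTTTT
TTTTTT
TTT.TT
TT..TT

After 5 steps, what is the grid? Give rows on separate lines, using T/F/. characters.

Step 1: 3 trees catch fire, 1 burn out
  FTTTTT
  .FTTT.
  FTTTTT
  TTTTTT
  TTT.TT
  TT..TT
Step 2: 4 trees catch fire, 3 burn out
  .FTTTT
  ..FTT.
  .FTTTT
  FTTTTT
  TTT.TT
  TT..TT
Step 3: 5 trees catch fire, 4 burn out
  ..FTTT
  ...FT.
  ..FTTT
  .FTTTT
  FTT.TT
  TT..TT
Step 4: 6 trees catch fire, 5 burn out
  ...FTT
  ....F.
  ...FTT
  ..FTTT
  .FT.TT
  FT..TT
Step 5: 5 trees catch fire, 6 burn out
  ....FT
  ......
  ....FT
  ...FTT
  ..F.TT
  .F..TT

....FT
......
....FT
...FTT
..F.TT
.F..TT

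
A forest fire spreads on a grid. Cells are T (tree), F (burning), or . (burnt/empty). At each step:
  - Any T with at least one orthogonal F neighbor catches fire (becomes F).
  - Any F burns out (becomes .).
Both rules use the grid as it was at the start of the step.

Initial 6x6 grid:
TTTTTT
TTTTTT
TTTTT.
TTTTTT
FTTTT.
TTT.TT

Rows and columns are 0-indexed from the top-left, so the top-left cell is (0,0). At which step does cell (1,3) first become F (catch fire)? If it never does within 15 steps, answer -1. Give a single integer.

Step 1: cell (1,3)='T' (+3 fires, +1 burnt)
Step 2: cell (1,3)='T' (+4 fires, +3 burnt)
Step 3: cell (1,3)='T' (+5 fires, +4 burnt)
Step 4: cell (1,3)='T' (+5 fires, +5 burnt)
Step 5: cell (1,3)='T' (+5 fires, +5 burnt)
Step 6: cell (1,3)='F' (+5 fires, +5 burnt)
  -> target ignites at step 6
Step 7: cell (1,3)='.' (+2 fires, +5 burnt)
Step 8: cell (1,3)='.' (+2 fires, +2 burnt)
Step 9: cell (1,3)='.' (+1 fires, +2 burnt)
Step 10: cell (1,3)='.' (+0 fires, +1 burnt)
  fire out at step 10

6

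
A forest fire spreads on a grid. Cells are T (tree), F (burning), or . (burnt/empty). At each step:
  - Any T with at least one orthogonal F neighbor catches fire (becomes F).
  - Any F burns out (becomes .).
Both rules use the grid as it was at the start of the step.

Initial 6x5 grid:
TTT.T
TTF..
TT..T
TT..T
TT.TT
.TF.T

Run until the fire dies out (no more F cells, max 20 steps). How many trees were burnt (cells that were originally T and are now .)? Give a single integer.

Answer: 12

Derivation:
Step 1: +3 fires, +2 burnt (F count now 3)
Step 2: +4 fires, +3 burnt (F count now 4)
Step 3: +4 fires, +4 burnt (F count now 4)
Step 4: +1 fires, +4 burnt (F count now 1)
Step 5: +0 fires, +1 burnt (F count now 0)
Fire out after step 5
Initially T: 18, now '.': 24
Total burnt (originally-T cells now '.'): 12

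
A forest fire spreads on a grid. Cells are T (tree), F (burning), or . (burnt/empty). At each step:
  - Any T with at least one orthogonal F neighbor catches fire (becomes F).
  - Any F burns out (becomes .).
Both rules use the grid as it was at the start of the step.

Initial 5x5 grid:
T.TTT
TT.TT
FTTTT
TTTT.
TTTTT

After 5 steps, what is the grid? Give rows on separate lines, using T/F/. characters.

Step 1: 3 trees catch fire, 1 burn out
  T.TTT
  FT.TT
  .FTTT
  FTTT.
  TTTTT
Step 2: 5 trees catch fire, 3 burn out
  F.TTT
  .F.TT
  ..FTT
  .FTT.
  FTTTT
Step 3: 3 trees catch fire, 5 burn out
  ..TTT
  ...TT
  ...FT
  ..FT.
  .FTTT
Step 4: 4 trees catch fire, 3 burn out
  ..TTT
  ...FT
  ....F
  ...F.
  ..FTT
Step 5: 3 trees catch fire, 4 burn out
  ..TFT
  ....F
  .....
  .....
  ...FT

..TFT
....F
.....
.....
...FT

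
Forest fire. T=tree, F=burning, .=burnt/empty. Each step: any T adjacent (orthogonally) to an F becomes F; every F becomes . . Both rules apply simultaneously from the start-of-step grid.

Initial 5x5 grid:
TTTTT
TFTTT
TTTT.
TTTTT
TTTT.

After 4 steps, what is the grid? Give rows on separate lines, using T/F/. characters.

Step 1: 4 trees catch fire, 1 burn out
  TFTTT
  F.FTT
  TFTT.
  TTTTT
  TTTT.
Step 2: 6 trees catch fire, 4 burn out
  F.FTT
  ...FT
  F.FT.
  TFTTT
  TTTT.
Step 3: 6 trees catch fire, 6 burn out
  ...FT
  ....F
  ...F.
  F.FTT
  TFTT.
Step 4: 4 trees catch fire, 6 burn out
  ....F
  .....
  .....
  ...FT
  F.FT.

....F
.....
.....
...FT
F.FT.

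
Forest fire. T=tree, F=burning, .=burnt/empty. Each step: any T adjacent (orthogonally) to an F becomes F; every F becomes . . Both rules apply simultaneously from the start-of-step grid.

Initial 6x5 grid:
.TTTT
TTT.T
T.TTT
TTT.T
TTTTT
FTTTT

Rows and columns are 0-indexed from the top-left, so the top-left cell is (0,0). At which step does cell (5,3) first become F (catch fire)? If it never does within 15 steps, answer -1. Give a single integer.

Step 1: cell (5,3)='T' (+2 fires, +1 burnt)
Step 2: cell (5,3)='T' (+3 fires, +2 burnt)
Step 3: cell (5,3)='F' (+4 fires, +3 burnt)
  -> target ignites at step 3
Step 4: cell (5,3)='.' (+4 fires, +4 burnt)
Step 5: cell (5,3)='.' (+3 fires, +4 burnt)
Step 6: cell (5,3)='.' (+4 fires, +3 burnt)
Step 7: cell (5,3)='.' (+2 fires, +4 burnt)
Step 8: cell (5,3)='.' (+2 fires, +2 burnt)
Step 9: cell (5,3)='.' (+1 fires, +2 burnt)
Step 10: cell (5,3)='.' (+0 fires, +1 burnt)
  fire out at step 10

3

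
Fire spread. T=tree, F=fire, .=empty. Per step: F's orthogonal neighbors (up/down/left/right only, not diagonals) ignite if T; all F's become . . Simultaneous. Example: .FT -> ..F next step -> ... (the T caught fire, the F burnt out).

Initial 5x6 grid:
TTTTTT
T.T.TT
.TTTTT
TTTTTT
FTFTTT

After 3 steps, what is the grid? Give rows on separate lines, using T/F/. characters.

Step 1: 4 trees catch fire, 2 burn out
  TTTTTT
  T.T.TT
  .TTTTT
  FTFTTT
  .F.FTT
Step 2: 4 trees catch fire, 4 burn out
  TTTTTT
  T.T.TT
  .TFTTT
  .F.FTT
  ....FT
Step 3: 5 trees catch fire, 4 burn out
  TTTTTT
  T.F.TT
  .F.FTT
  ....FT
  .....F

TTTTTT
T.F.TT
.F.FTT
....FT
.....F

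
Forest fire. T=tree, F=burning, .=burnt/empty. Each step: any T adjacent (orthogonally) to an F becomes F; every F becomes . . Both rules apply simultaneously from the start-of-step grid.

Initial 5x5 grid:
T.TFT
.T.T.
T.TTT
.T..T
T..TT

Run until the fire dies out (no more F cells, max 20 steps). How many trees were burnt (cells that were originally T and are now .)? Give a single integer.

Step 1: +3 fires, +1 burnt (F count now 3)
Step 2: +1 fires, +3 burnt (F count now 1)
Step 3: +2 fires, +1 burnt (F count now 2)
Step 4: +1 fires, +2 burnt (F count now 1)
Step 5: +1 fires, +1 burnt (F count now 1)
Step 6: +1 fires, +1 burnt (F count now 1)
Step 7: +0 fires, +1 burnt (F count now 0)
Fire out after step 7
Initially T: 14, now '.': 20
Total burnt (originally-T cells now '.'): 9

Answer: 9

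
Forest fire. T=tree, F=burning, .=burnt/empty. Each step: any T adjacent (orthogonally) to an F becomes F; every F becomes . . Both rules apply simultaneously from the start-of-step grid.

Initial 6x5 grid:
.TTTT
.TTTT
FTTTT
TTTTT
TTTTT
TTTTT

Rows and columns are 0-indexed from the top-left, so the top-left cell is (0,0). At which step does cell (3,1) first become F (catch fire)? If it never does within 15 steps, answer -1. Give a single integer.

Step 1: cell (3,1)='T' (+2 fires, +1 burnt)
Step 2: cell (3,1)='F' (+4 fires, +2 burnt)
  -> target ignites at step 2
Step 3: cell (3,1)='.' (+6 fires, +4 burnt)
Step 4: cell (3,1)='.' (+6 fires, +6 burnt)
Step 5: cell (3,1)='.' (+5 fires, +6 burnt)
Step 6: cell (3,1)='.' (+3 fires, +5 burnt)
Step 7: cell (3,1)='.' (+1 fires, +3 burnt)
Step 8: cell (3,1)='.' (+0 fires, +1 burnt)
  fire out at step 8

2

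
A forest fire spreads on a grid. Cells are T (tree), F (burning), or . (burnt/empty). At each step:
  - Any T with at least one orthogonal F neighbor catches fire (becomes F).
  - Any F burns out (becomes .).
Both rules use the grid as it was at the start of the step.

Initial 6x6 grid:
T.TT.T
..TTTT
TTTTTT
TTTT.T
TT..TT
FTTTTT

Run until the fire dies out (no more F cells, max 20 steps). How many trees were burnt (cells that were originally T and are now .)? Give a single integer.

Step 1: +2 fires, +1 burnt (F count now 2)
Step 2: +3 fires, +2 burnt (F count now 3)
Step 3: +3 fires, +3 burnt (F count now 3)
Step 4: +3 fires, +3 burnt (F count now 3)
Step 5: +4 fires, +3 burnt (F count now 4)
Step 6: +3 fires, +4 burnt (F count now 3)
Step 7: +4 fires, +3 burnt (F count now 4)
Step 8: +3 fires, +4 burnt (F count now 3)
Step 9: +1 fires, +3 burnt (F count now 1)
Step 10: +1 fires, +1 burnt (F count now 1)
Step 11: +0 fires, +1 burnt (F count now 0)
Fire out after step 11
Initially T: 28, now '.': 35
Total burnt (originally-T cells now '.'): 27

Answer: 27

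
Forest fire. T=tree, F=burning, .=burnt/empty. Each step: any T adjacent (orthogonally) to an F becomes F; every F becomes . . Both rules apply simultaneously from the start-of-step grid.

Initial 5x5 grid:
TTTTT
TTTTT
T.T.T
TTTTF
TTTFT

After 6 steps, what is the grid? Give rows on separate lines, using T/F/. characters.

Step 1: 4 trees catch fire, 2 burn out
  TTTTT
  TTTTT
  T.T.F
  TTTF.
  TTF.F
Step 2: 3 trees catch fire, 4 burn out
  TTTTT
  TTTTF
  T.T..
  TTF..
  TF...
Step 3: 5 trees catch fire, 3 burn out
  TTTTF
  TTTF.
  T.F..
  TF...
  F....
Step 4: 3 trees catch fire, 5 burn out
  TTTF.
  TTF..
  T....
  F....
  .....
Step 5: 3 trees catch fire, 3 burn out
  TTF..
  TF...
  F....
  .....
  .....
Step 6: 2 trees catch fire, 3 burn out
  TF...
  F....
  .....
  .....
  .....

TF...
F....
.....
.....
.....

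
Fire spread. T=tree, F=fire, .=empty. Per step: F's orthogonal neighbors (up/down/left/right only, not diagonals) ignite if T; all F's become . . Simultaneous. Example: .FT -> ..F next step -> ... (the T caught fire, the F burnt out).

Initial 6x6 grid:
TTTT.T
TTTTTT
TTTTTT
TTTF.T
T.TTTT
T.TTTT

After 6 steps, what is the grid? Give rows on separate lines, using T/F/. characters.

Step 1: 3 trees catch fire, 1 burn out
  TTTT.T
  TTTTTT
  TTTFTT
  TTF..T
  T.TFTT
  T.TTTT
Step 2: 7 trees catch fire, 3 burn out
  TTTT.T
  TTTFTT
  TTF.FT
  TF...T
  T.F.FT
  T.TFTT
Step 3: 9 trees catch fire, 7 burn out
  TTTF.T
  TTF.FT
  TF...F
  F....T
  T....F
  T.F.FT
Step 4: 7 trees catch fire, 9 burn out
  TTF..T
  TF...F
  F.....
  .....F
  F.....
  T....F
Step 5: 4 trees catch fire, 7 burn out
  TF...F
  F.....
  ......
  ......
  ......
  F.....
Step 6: 1 trees catch fire, 4 burn out
  F.....
  ......
  ......
  ......
  ......
  ......

F.....
......
......
......
......
......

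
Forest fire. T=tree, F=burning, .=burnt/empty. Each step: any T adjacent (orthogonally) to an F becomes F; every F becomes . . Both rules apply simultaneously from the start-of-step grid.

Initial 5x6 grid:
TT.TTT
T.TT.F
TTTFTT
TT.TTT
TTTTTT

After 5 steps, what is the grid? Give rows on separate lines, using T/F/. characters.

Step 1: 6 trees catch fire, 2 burn out
  TT.TTF
  T.TF..
  TTF.FF
  TT.FTT
  TTTTTT
Step 2: 7 trees catch fire, 6 burn out
  TT.FF.
  T.F...
  TF....
  TT..FF
  TTTFTT
Step 3: 5 trees catch fire, 7 burn out
  TT....
  T.....
  F.....
  TF....
  TTF.FF
Step 4: 3 trees catch fire, 5 burn out
  TT....
  F.....
  ......
  F.....
  TF....
Step 5: 2 trees catch fire, 3 burn out
  FT....
  ......
  ......
  ......
  F.....

FT....
......
......
......
F.....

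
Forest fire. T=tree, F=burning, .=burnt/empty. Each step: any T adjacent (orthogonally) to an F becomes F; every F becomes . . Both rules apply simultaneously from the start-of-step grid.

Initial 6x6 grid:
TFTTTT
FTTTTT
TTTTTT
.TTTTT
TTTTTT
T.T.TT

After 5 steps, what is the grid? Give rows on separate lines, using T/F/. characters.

Step 1: 4 trees catch fire, 2 burn out
  F.FTTT
  .FTTTT
  FTTTTT
  .TTTTT
  TTTTTT
  T.T.TT
Step 2: 3 trees catch fire, 4 burn out
  ...FTT
  ..FTTT
  .FTTTT
  .TTTTT
  TTTTTT
  T.T.TT
Step 3: 4 trees catch fire, 3 burn out
  ....FT
  ...FTT
  ..FTTT
  .FTTTT
  TTTTTT
  T.T.TT
Step 4: 5 trees catch fire, 4 burn out
  .....F
  ....FT
  ...FTT
  ..FTTT
  TFTTTT
  T.T.TT
Step 5: 5 trees catch fire, 5 burn out
  ......
  .....F
  ....FT
  ...FTT
  F.FTTT
  T.T.TT

......
.....F
....FT
...FTT
F.FTTT
T.T.TT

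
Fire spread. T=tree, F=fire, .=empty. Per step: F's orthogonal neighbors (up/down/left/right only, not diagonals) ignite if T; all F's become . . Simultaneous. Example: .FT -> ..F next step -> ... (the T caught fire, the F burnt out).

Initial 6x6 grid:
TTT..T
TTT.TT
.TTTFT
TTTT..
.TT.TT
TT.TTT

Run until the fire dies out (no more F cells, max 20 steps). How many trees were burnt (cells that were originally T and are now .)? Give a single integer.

Answer: 21

Derivation:
Step 1: +3 fires, +1 burnt (F count now 3)
Step 2: +3 fires, +3 burnt (F count now 3)
Step 3: +4 fires, +3 burnt (F count now 4)
Step 4: +4 fires, +4 burnt (F count now 4)
Step 5: +4 fires, +4 burnt (F count now 4)
Step 6: +2 fires, +4 burnt (F count now 2)
Step 7: +1 fires, +2 burnt (F count now 1)
Step 8: +0 fires, +1 burnt (F count now 0)
Fire out after step 8
Initially T: 26, now '.': 31
Total burnt (originally-T cells now '.'): 21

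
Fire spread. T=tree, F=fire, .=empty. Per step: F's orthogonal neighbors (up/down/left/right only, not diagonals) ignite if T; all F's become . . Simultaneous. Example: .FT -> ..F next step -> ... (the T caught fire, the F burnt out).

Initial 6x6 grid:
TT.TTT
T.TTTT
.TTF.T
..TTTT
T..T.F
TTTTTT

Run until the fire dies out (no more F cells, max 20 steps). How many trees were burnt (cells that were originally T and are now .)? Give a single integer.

Step 1: +5 fires, +2 burnt (F count now 5)
Step 2: +9 fires, +5 burnt (F count now 9)
Step 3: +3 fires, +9 burnt (F count now 3)
Step 4: +2 fires, +3 burnt (F count now 2)
Step 5: +1 fires, +2 burnt (F count now 1)
Step 6: +1 fires, +1 burnt (F count now 1)
Step 7: +1 fires, +1 burnt (F count now 1)
Step 8: +0 fires, +1 burnt (F count now 0)
Fire out after step 8
Initially T: 25, now '.': 33
Total burnt (originally-T cells now '.'): 22

Answer: 22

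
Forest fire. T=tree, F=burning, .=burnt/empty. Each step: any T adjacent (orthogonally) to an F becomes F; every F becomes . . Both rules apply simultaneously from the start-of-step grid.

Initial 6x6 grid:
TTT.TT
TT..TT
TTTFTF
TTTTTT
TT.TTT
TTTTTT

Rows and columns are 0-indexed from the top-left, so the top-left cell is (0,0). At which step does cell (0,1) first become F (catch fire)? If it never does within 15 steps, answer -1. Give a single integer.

Step 1: cell (0,1)='T' (+5 fires, +2 burnt)
Step 2: cell (0,1)='T' (+7 fires, +5 burnt)
Step 3: cell (0,1)='T' (+7 fires, +7 burnt)
Step 4: cell (0,1)='F' (+6 fires, +7 burnt)
  -> target ignites at step 4
Step 5: cell (0,1)='.' (+4 fires, +6 burnt)
Step 6: cell (0,1)='.' (+1 fires, +4 burnt)
Step 7: cell (0,1)='.' (+0 fires, +1 burnt)
  fire out at step 7

4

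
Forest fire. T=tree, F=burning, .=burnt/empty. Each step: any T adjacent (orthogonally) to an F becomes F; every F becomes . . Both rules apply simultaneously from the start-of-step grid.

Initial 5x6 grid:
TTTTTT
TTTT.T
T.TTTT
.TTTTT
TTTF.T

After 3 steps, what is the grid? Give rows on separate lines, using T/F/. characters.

Step 1: 2 trees catch fire, 1 burn out
  TTTTTT
  TTTT.T
  T.TTTT
  .TTFTT
  TTF..T
Step 2: 4 trees catch fire, 2 burn out
  TTTTTT
  TTTT.T
  T.TFTT
  .TF.FT
  TF...T
Step 3: 6 trees catch fire, 4 burn out
  TTTTTT
  TTTF.T
  T.F.FT
  .F...F
  F....T

TTTTTT
TTTF.T
T.F.FT
.F...F
F....T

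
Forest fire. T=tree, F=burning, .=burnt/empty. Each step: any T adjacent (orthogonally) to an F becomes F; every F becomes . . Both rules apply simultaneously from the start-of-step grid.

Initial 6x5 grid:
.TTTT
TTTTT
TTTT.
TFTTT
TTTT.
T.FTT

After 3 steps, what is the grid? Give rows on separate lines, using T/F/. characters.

Step 1: 6 trees catch fire, 2 burn out
  .TTTT
  TTTTT
  TFTT.
  F.FTT
  TFFT.
  T..FT
Step 2: 7 trees catch fire, 6 burn out
  .TTTT
  TFTTT
  F.FT.
  ...FT
  F..F.
  T...F
Step 3: 6 trees catch fire, 7 burn out
  .FTTT
  F.FTT
  ...F.
  ....F
  .....
  F....

.FTTT
F.FTT
...F.
....F
.....
F....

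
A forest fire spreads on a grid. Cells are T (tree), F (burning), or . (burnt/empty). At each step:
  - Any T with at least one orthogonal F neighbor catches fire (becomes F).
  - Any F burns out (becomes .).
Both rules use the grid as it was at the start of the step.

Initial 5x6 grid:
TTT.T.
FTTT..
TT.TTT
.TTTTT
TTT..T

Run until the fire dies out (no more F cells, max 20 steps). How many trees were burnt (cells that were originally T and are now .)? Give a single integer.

Step 1: +3 fires, +1 burnt (F count now 3)
Step 2: +3 fires, +3 burnt (F count now 3)
Step 3: +3 fires, +3 burnt (F count now 3)
Step 4: +3 fires, +3 burnt (F count now 3)
Step 5: +4 fires, +3 burnt (F count now 4)
Step 6: +2 fires, +4 burnt (F count now 2)
Step 7: +1 fires, +2 burnt (F count now 1)
Step 8: +1 fires, +1 burnt (F count now 1)
Step 9: +0 fires, +1 burnt (F count now 0)
Fire out after step 9
Initially T: 21, now '.': 29
Total burnt (originally-T cells now '.'): 20

Answer: 20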